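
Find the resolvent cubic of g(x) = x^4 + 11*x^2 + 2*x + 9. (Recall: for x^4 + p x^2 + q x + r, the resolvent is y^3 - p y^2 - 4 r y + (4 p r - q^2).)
h(y) = y^3 - 11*y^2 - 36*y + 392

Identify coefficients: p = 11, q = 2, r = 9.
Plug into h(y) = y^3 - p y^2 - 4 r y + (4 p r - q^2):
  h(y) = y^3 - (11) y^2 - 4*(9) y + (4*(11)*(9) - (2)^2)
       = y^3 + (-11) y^2 + (-36) y + (392).
Simplifying: h(y) = y^3 - 11*y^2 - 36*y + 392.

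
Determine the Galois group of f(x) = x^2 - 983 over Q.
Gal(K/Q) = Z/2Z (cyclic of order 2)

x^2 - 983 is irreducible over Q since 983 is not a rational square. The splitting field Q(sqrt(983)) has degree 2 over Q, and its unique nontrivial automorphism is sqrt(983) ↦ -sqrt(983). Hence Gal(Q(sqrt(983))/Q) = Z/2Z.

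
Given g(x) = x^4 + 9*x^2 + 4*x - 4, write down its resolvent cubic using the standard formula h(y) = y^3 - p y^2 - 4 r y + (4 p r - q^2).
h(y) = y^3 - 9*y^2 + 16*y - 160

Identify coefficients: p = 9, q = 4, r = -4.
Plug into h(y) = y^3 - p y^2 - 4 r y + (4 p r - q^2):
  h(y) = y^3 - (9) y^2 - 4*(-4) y + (4*(9)*(-4) - (4)^2)
       = y^3 + (-9) y^2 + (16) y + (-160).
Simplifying: h(y) = y^3 - 9*y^2 + 16*y - 160.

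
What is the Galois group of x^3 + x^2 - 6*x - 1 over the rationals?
Gal(K/Q) = S_3 (symmetric group of order 6)

Compute the discriminant of x^3 + (1)*x^2 + (-6)*x + (-1): Δ = 985. Since Δ is not a rational square, the Galois group is not contained in A_3; it must be the full S_3 (irreducibility of the cubic rules out anything smaller).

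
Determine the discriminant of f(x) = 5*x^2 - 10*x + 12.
Δ = -140

For a quadratic a x^2 + b x + c the discriminant is Δ = b^2 - 4ac = (-10)^2 - 4*(5)*(12) = 100 - (240) = -140.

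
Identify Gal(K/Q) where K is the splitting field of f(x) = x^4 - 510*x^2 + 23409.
Gal(K/Q) = Z/2Z (cyclic of order 2)

f factors as (x^2 - 51)(x^2 - 459), so the splitting field is K = Q(sqrt(51), sqrt(459)). The squarefree part of 51 is 51 and the squarefree part of 459 is also 51, so sqrt(51) and sqrt(459) are both rational multiples of sqrt(51). Hence Q(sqrt(51)) = Q(sqrt(459)) = Q(sqrt(51)), and the splitting field collapses to a single degree-2 extension with Galois group Z/2Z.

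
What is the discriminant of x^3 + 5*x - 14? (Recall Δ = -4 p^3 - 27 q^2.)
Δ = -5792

For a depressed cubic x^3 + p x + q the discriminant is Δ = -4 p^3 - 27 q^2 = -4*(5)^3 - 27*(-14)^2 = -500 - 5292 = -5792.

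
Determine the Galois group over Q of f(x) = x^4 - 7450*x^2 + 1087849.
Gal(K/Q) = Z/2Z (cyclic of order 2)

f factors as (x^2 - 149)(x^2 - 7301), so the splitting field is K = Q(sqrt(149), sqrt(7301)). The squarefree part of 149 is 149 and the squarefree part of 7301 is also 149, so sqrt(149) and sqrt(7301) are both rational multiples of sqrt(149). Hence Q(sqrt(149)) = Q(sqrt(7301)) = Q(sqrt(149)), and the splitting field collapses to a single degree-2 extension with Galois group Z/2Z.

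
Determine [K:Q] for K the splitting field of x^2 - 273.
[K:Q] = 2

The polynomial x^2 - 273 is irreducible over Q since 273 is not a perfect square. Its splitting field is Q(sqrt(273)), which has degree 2 over Q.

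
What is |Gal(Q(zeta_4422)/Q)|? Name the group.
|Gal(Q(zeta_4422)/Q)| = phi(4422) = 1320; group ≅ (Z/4422Z)^* ≅ Z/2Z × Z/10Z × Z/66Z

The n-th cyclotomic polynomial Φ_4422(x) is the minimal polynomial of zeta_4422 over Q and has degree phi(4422) = 1320. So Q(zeta_4422) is a degree-1320 Galois extension with Galois group (Z/4422Z)^*. By CRT, (Z/4422Z)^* ≅ (Z/2Z)^* × (Z/3Z)^* × (Z/11Z)^* × (Z/67Z)^*. Each prime-power unit group is (Z/2Z)^* ≅ trivial group (order 1); (Z/3Z)^* ≅ Z/2Z; (Z/11Z)^* ≅ Z/10Z; (Z/67Z)^* ≅ Z/66Z. Hence Gal(Q(zeta_4422)/Q) ≅ Z/2Z × Z/10Z × Z/66Z.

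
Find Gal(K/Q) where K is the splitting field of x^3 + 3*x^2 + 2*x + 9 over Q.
Gal(K/Q) = S_3 (symmetric group of order 6)

Compute the discriminant of x^3 + (3)*x^2 + (2)*x + (9): Δ = -2183. Since Δ is not a rational square, the Galois group is not contained in A_3; it must be the full S_3 (irreducibility of the cubic rules out anything smaller).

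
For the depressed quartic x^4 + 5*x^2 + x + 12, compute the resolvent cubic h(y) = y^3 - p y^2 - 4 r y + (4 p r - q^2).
h(y) = y^3 - 5*y^2 - 48*y + 239

Identify coefficients: p = 5, q = 1, r = 12.
Plug into h(y) = y^3 - p y^2 - 4 r y + (4 p r - q^2):
  h(y) = y^3 - (5) y^2 - 4*(12) y + (4*(5)*(12) - (1)^2)
       = y^3 + (-5) y^2 + (-48) y + (239).
Simplifying: h(y) = y^3 - 5*y^2 - 48*y + 239.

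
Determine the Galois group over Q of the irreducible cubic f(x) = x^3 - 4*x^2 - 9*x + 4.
Gal(K/Q) = A_3 (cyclic of order 3)

Compute the discriminant of x^3 + (-4)*x^2 + (-9)*x + (4): Δ = 7396. Since Δ is a perfect square (Δ = 86^2), the Galois group is contained in A_3. Irreducibility forces the group to be transitive on three roots, so Gal = A_3.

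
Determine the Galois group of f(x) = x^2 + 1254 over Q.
Gal(K/Q) = Z/2Z (cyclic of order 2)

x^2 + 1254 is irreducible over Q since -1254 is not a rational square. The splitting field Q(sqrt(-1254)) has degree 2 over Q, and its unique nontrivial automorphism is sqrt(-1254) ↦ -sqrt(-1254). Hence Gal(Q(sqrt(-1254))/Q) = Z/2Z.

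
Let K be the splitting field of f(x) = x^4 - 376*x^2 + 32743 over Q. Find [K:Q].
[K:Q] = 4

f factors as (x^2 - 239)(x^2 - 137); the splitting field is K = Q(sqrt(239), sqrt(137)). Since 239, 137, and 32743 are all non-squares in Q, the three subfields Q(sqrt(239)), Q(sqrt(137)), Q(sqrt(32743)) are distinct degree-2 extensions, so [K:Q] = 4 (Klein four Galois group).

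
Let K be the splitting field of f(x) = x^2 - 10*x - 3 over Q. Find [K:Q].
[K:Q] = 2

The discriminant of x^2 + (-10)*x + (-3) is b^2 - 4c = 100 - (-12) = 112. Since 112 is not a perfect square in Q, the polynomial is irreducible over Q. Its two roots generate a degree-2 extension, so [K:Q] = 2.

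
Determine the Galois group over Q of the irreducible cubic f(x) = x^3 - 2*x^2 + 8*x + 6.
Gal(K/Q) = S_3 (symmetric group of order 6)

Compute the discriminant of x^3 + (-2)*x^2 + (8)*x + (6): Δ = -4300. Since Δ is not a rational square, the Galois group is not contained in A_3; it must be the full S_3 (irreducibility of the cubic rules out anything smaller).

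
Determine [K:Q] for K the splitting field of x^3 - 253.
[K:Q] = 6

x^3 - 253 has one real root r = 253^(1/3) and two complex roots r*zeta_3, r*zeta_3^2 where zeta_3 = e^(2*pi*i/3). The splitting field is Q(r, zeta_3). [Q(r):Q] = 3 and [Q(zeta_3):Q] = 2 with gcd = 1, so [Q(r, zeta_3):Q] = 3 * 2 = 6.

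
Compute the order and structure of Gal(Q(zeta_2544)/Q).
|Gal(Q(zeta_2544)/Q)| = phi(2544) = 832; group ≅ (Z/2544Z)^* ≅ Z/2Z × Z/2Z × Z/4Z × Z/52Z

The n-th cyclotomic polynomial Φ_2544(x) is the minimal polynomial of zeta_2544 over Q and has degree phi(2544) = 832. So Q(zeta_2544) is a degree-832 Galois extension with Galois group (Z/2544Z)^*. By CRT, (Z/2544Z)^* ≅ (Z/16Z)^* × (Z/3Z)^* × (Z/53Z)^*. Each prime-power unit group is (Z/16Z)^* ≅ Z/2Z × Z/4Z; (Z/3Z)^* ≅ Z/2Z; (Z/53Z)^* ≅ Z/52Z. Hence Gal(Q(zeta_2544)/Q) ≅ Z/2Z × Z/2Z × Z/4Z × Z/52Z.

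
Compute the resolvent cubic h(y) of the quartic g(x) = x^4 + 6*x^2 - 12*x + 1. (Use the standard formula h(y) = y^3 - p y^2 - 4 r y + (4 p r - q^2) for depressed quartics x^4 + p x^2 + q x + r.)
h(y) = y^3 - 6*y^2 - 4*y - 120

Identify coefficients: p = 6, q = -12, r = 1.
Plug into h(y) = y^3 - p y^2 - 4 r y + (4 p r - q^2):
  h(y) = y^3 - (6) y^2 - 4*(1) y + (4*(6)*(1) - (-12)^2)
       = y^3 + (-6) y^2 + (-4) y + (-120).
Simplifying: h(y) = y^3 - 6*y^2 - 4*y - 120.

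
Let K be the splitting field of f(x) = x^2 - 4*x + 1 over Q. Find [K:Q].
[K:Q] = 2

The discriminant of x^2 + (-4)*x + (1) is b^2 - 4c = 16 - (4) = 12. Since 12 is not a perfect square in Q, the polynomial is irreducible over Q. Its two roots generate a degree-2 extension, so [K:Q] = 2.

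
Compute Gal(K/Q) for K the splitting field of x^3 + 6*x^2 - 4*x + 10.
Gal(K/Q) = S_3 (symmetric group of order 6)

Compute the discriminant of x^3 + (6)*x^2 + (-4)*x + (10): Δ = -14828. Since Δ is not a rational square, the Galois group is not contained in A_3; it must be the full S_3 (irreducibility of the cubic rules out anything smaller).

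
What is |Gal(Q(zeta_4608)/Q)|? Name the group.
|Gal(Q(zeta_4608)/Q)| = phi(4608) = 1536; group ≅ (Z/4608Z)^* ≅ Z/2Z × Z/6Z × Z/128Z

The n-th cyclotomic polynomial Φ_4608(x) is the minimal polynomial of zeta_4608 over Q and has degree phi(4608) = 1536. So Q(zeta_4608) is a degree-1536 Galois extension with Galois group (Z/4608Z)^*. By CRT, (Z/4608Z)^* ≅ (Z/512Z)^* × (Z/9Z)^*. Each prime-power unit group is (Z/512Z)^* ≅ Z/2Z × Z/128Z; (Z/9Z)^* ≅ Z/6Z. Hence Gal(Q(zeta_4608)/Q) ≅ Z/2Z × Z/6Z × Z/128Z.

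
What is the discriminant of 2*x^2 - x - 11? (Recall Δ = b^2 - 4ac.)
Δ = 89

For a quadratic a x^2 + b x + c the discriminant is Δ = b^2 - 4ac = (-1)^2 - 4*(2)*(-11) = 1 - (-88) = 89.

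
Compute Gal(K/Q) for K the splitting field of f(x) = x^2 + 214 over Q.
Gal(K/Q) = Z/2Z (cyclic of order 2)

x^2 + 214 is irreducible over Q since -214 is not a rational square. The splitting field Q(sqrt(-214)) has degree 2 over Q, and its unique nontrivial automorphism is sqrt(-214) ↦ -sqrt(-214). Hence Gal(Q(sqrt(-214))/Q) = Z/2Z.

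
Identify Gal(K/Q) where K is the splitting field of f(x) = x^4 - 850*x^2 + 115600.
Gal(K/Q) = Z/2Z (cyclic of order 2)

f factors as (x^2 - 170)(x^2 - 680), so the splitting field is K = Q(sqrt(170), sqrt(680)). The squarefree part of 170 is 170 and the squarefree part of 680 is also 170, so sqrt(170) and sqrt(680) are both rational multiples of sqrt(170). Hence Q(sqrt(170)) = Q(sqrt(680)) = Q(sqrt(170)), and the splitting field collapses to a single degree-2 extension with Galois group Z/2Z.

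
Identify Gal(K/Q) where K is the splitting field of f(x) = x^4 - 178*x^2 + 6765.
Gal(K/Q) = V_4 (Klein four-group, Z/2Z × Z/2Z)

f factors as (x^2 - 55)(x^2 - 123), so the splitting field is K = Q(sqrt(55), sqrt(123)). The elements 55, 123, 6765 are all non-squares in Q, so sqrt(55) and sqrt(123) generate independent quadratic extensions. Thus [K:Q] = 4 and Gal(K/Q) is generated by the two order-2 automorphisms sqrt(55) ↦ -sqrt(55) and sqrt(123) ↦ -sqrt(123), giving V_4.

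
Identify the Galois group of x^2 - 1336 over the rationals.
Gal(K/Q) = Z/2Z (cyclic of order 2)

x^2 - 1336 is irreducible over Q since 1336 is not a rational square. The splitting field Q(sqrt(1336)) has degree 2 over Q, and its unique nontrivial automorphism is sqrt(1336) ↦ -sqrt(1336). Hence Gal(Q(sqrt(1336))/Q) = Z/2Z.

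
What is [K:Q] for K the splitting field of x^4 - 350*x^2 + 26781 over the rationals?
[K:Q] = 4

f factors as (x^2 - 113)(x^2 - 237); the splitting field is K = Q(sqrt(113), sqrt(237)). Since 113, 237, and 26781 are all non-squares in Q, the three subfields Q(sqrt(113)), Q(sqrt(237)), Q(sqrt(26781)) are distinct degree-2 extensions, so [K:Q] = 4 (Klein four Galois group).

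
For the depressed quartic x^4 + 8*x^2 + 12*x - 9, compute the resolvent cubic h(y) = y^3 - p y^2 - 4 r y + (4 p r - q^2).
h(y) = y^3 - 8*y^2 + 36*y - 432

Identify coefficients: p = 8, q = 12, r = -9.
Plug into h(y) = y^3 - p y^2 - 4 r y + (4 p r - q^2):
  h(y) = y^3 - (8) y^2 - 4*(-9) y + (4*(8)*(-9) - (12)^2)
       = y^3 + (-8) y^2 + (36) y + (-432).
Simplifying: h(y) = y^3 - 8*y^2 + 36*y - 432.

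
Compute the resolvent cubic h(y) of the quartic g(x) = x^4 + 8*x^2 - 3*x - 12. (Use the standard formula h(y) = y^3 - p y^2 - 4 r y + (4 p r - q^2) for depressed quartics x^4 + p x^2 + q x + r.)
h(y) = y^3 - 8*y^2 + 48*y - 393

Identify coefficients: p = 8, q = -3, r = -12.
Plug into h(y) = y^3 - p y^2 - 4 r y + (4 p r - q^2):
  h(y) = y^3 - (8) y^2 - 4*(-12) y + (4*(8)*(-12) - (-3)^2)
       = y^3 + (-8) y^2 + (48) y + (-393).
Simplifying: h(y) = y^3 - 8*y^2 + 48*y - 393.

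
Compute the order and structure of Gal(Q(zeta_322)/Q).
|Gal(Q(zeta_322)/Q)| = phi(322) = 132; group ≅ (Z/322Z)^* ≅ Z/6Z × Z/22Z

The n-th cyclotomic polynomial Φ_322(x) is the minimal polynomial of zeta_322 over Q and has degree phi(322) = 132. So Q(zeta_322) is a degree-132 Galois extension with Galois group (Z/322Z)^*. By CRT, (Z/322Z)^* ≅ (Z/2Z)^* × (Z/7Z)^* × (Z/23Z)^*. Each prime-power unit group is (Z/2Z)^* ≅ trivial group (order 1); (Z/7Z)^* ≅ Z/6Z; (Z/23Z)^* ≅ Z/22Z. Hence Gal(Q(zeta_322)/Q) ≅ Z/6Z × Z/22Z.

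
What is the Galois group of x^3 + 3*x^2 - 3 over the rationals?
Gal(K/Q) = A_3 (cyclic of order 3)

Compute the discriminant of x^3 + (3)*x^2 + (0)*x + (-3): Δ = 81. Since Δ is a perfect square (Δ = 9^2), the Galois group is contained in A_3. Irreducibility forces the group to be transitive on three roots, so Gal = A_3.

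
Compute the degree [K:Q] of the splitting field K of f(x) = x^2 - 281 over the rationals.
[K:Q] = 2

The polynomial x^2 - 281 is irreducible over Q since 281 is not a perfect square. Its splitting field is Q(sqrt(281)), which has degree 2 over Q.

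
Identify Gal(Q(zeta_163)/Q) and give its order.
|Gal(Q(zeta_163)/Q)| = phi(163) = 162; group ≅ (Z/163Z)^* ≅ Z/162Z

The n-th cyclotomic polynomial Φ_163(x) is the minimal polynomial of zeta_163 over Q and has degree phi(163) = 162. So Q(zeta_163) is a degree-162 Galois extension with Galois group (Z/163Z)^*. (Z/163Z)^* is cyclic since 163 is an odd prime power (or 4). Hence Gal(Q(zeta_163)/Q) ≅ Z/162Z.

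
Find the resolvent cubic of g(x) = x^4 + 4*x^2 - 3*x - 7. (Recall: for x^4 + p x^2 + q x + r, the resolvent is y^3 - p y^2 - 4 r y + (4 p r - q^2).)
h(y) = y^3 - 4*y^2 + 28*y - 121

Identify coefficients: p = 4, q = -3, r = -7.
Plug into h(y) = y^3 - p y^2 - 4 r y + (4 p r - q^2):
  h(y) = y^3 - (4) y^2 - 4*(-7) y + (4*(4)*(-7) - (-3)^2)
       = y^3 + (-4) y^2 + (28) y + (-121).
Simplifying: h(y) = y^3 - 4*y^2 + 28*y - 121.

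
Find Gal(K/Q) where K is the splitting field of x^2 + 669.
Gal(K/Q) = Z/2Z (cyclic of order 2)

x^2 + 669 is irreducible over Q since -669 is not a rational square. The splitting field Q(sqrt(-669)) has degree 2 over Q, and its unique nontrivial automorphism is sqrt(-669) ↦ -sqrt(-669). Hence Gal(Q(sqrt(-669))/Q) = Z/2Z.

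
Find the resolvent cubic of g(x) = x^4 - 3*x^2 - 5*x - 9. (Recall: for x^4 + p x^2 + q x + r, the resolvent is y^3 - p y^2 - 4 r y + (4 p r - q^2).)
h(y) = y^3 + 3*y^2 + 36*y + 83

Identify coefficients: p = -3, q = -5, r = -9.
Plug into h(y) = y^3 - p y^2 - 4 r y + (4 p r - q^2):
  h(y) = y^3 - (-3) y^2 - 4*(-9) y + (4*(-3)*(-9) - (-5)^2)
       = y^3 + (3) y^2 + (36) y + (83).
Simplifying: h(y) = y^3 + 3*y^2 + 36*y + 83.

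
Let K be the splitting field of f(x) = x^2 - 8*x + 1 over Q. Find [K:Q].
[K:Q] = 2

The discriminant of x^2 + (-8)*x + (1) is b^2 - 4c = 64 - (4) = 60. Since 60 is not a perfect square in Q, the polynomial is irreducible over Q. Its two roots generate a degree-2 extension, so [K:Q] = 2.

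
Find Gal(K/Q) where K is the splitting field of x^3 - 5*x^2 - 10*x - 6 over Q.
Gal(K/Q) = S_3 (symmetric group of order 6)

Compute the discriminant of x^3 + (-5)*x^2 + (-10)*x + (-6): Δ = -2872. Since Δ is not a rational square, the Galois group is not contained in A_3; it must be the full S_3 (irreducibility of the cubic rules out anything smaller).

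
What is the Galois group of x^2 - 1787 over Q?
Gal(K/Q) = Z/2Z (cyclic of order 2)

x^2 - 1787 is irreducible over Q since 1787 is not a rational square. The splitting field Q(sqrt(1787)) has degree 2 over Q, and its unique nontrivial automorphism is sqrt(1787) ↦ -sqrt(1787). Hence Gal(Q(sqrt(1787))/Q) = Z/2Z.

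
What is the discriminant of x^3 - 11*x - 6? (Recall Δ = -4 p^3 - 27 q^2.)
Δ = 4352

For a depressed cubic x^3 + p x + q the discriminant is Δ = -4 p^3 - 27 q^2 = -4*(-11)^3 - 27*(-6)^2 = 5324 - 972 = 4352.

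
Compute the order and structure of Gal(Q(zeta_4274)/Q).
|Gal(Q(zeta_4274)/Q)| = phi(4274) = 2136; group ≅ (Z/4274Z)^* ≅ Z/2136Z

The n-th cyclotomic polynomial Φ_4274(x) is the minimal polynomial of zeta_4274 over Q and has degree phi(4274) = 2136. So Q(zeta_4274) is a degree-2136 Galois extension with Galois group (Z/4274Z)^*. By CRT, (Z/4274Z)^* ≅ (Z/2Z)^* × (Z/2137Z)^*. Each prime-power unit group is (Z/2Z)^* ≅ trivial group (order 1); (Z/2137Z)^* ≅ Z/2136Z. Hence Gal(Q(zeta_4274)/Q) ≅ Z/2136Z.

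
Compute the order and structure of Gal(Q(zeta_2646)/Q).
|Gal(Q(zeta_2646)/Q)| = phi(2646) = 756; group ≅ (Z/2646Z)^* ≅ Z/18Z × Z/42Z

The n-th cyclotomic polynomial Φ_2646(x) is the minimal polynomial of zeta_2646 over Q and has degree phi(2646) = 756. So Q(zeta_2646) is a degree-756 Galois extension with Galois group (Z/2646Z)^*. By CRT, (Z/2646Z)^* ≅ (Z/2Z)^* × (Z/27Z)^* × (Z/49Z)^*. Each prime-power unit group is (Z/2Z)^* ≅ trivial group (order 1); (Z/27Z)^* ≅ Z/18Z; (Z/49Z)^* ≅ Z/42Z. Hence Gal(Q(zeta_2646)/Q) ≅ Z/18Z × Z/42Z.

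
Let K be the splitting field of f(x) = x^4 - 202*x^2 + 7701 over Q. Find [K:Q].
[K:Q] = 4

f factors as (x^2 - 51)(x^2 - 151); the splitting field is K = Q(sqrt(51), sqrt(151)). Since 51, 151, and 7701 are all non-squares in Q, the three subfields Q(sqrt(51)), Q(sqrt(151)), Q(sqrt(7701)) are distinct degree-2 extensions, so [K:Q] = 4 (Klein four Galois group).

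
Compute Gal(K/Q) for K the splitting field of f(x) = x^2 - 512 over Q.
Gal(K/Q) = Z/2Z (cyclic of order 2)

x^2 - 512 is irreducible over Q since 512 is not a rational square. The splitting field Q(sqrt(512)) has degree 2 over Q, and its unique nontrivial automorphism is sqrt(512) ↦ -sqrt(512). Hence Gal(Q(sqrt(512))/Q) = Z/2Z.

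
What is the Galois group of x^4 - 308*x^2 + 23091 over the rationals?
Gal(K/Q) = V_4 (Klein four-group, Z/2Z × Z/2Z)

f factors as (x^2 - 129)(x^2 - 179), so the splitting field is K = Q(sqrt(129), sqrt(179)). The elements 129, 179, 23091 are all non-squares in Q, so sqrt(129) and sqrt(179) generate independent quadratic extensions. Thus [K:Q] = 4 and Gal(K/Q) is generated by the two order-2 automorphisms sqrt(129) ↦ -sqrt(129) and sqrt(179) ↦ -sqrt(179), giving V_4.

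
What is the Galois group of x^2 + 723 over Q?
Gal(K/Q) = Z/2Z (cyclic of order 2)

x^2 + 723 is irreducible over Q since -723 is not a rational square. The splitting field Q(sqrt(-723)) has degree 2 over Q, and its unique nontrivial automorphism is sqrt(-723) ↦ -sqrt(-723). Hence Gal(Q(sqrt(-723))/Q) = Z/2Z.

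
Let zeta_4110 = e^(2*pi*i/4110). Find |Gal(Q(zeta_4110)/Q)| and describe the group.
|Gal(Q(zeta_4110)/Q)| = phi(4110) = 1088; group ≅ (Z/4110Z)^* ≅ Z/2Z × Z/4Z × Z/136Z

The n-th cyclotomic polynomial Φ_4110(x) is the minimal polynomial of zeta_4110 over Q and has degree phi(4110) = 1088. So Q(zeta_4110) is a degree-1088 Galois extension with Galois group (Z/4110Z)^*. By CRT, (Z/4110Z)^* ≅ (Z/2Z)^* × (Z/3Z)^* × (Z/5Z)^* × (Z/137Z)^*. Each prime-power unit group is (Z/2Z)^* ≅ trivial group (order 1); (Z/3Z)^* ≅ Z/2Z; (Z/5Z)^* ≅ Z/4Z; (Z/137Z)^* ≅ Z/136Z. Hence Gal(Q(zeta_4110)/Q) ≅ Z/2Z × Z/4Z × Z/136Z.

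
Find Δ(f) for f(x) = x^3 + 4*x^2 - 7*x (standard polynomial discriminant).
Δ = 2156

For x^3 + a x^2 + b x + c the discriminant is Δ = 18 a b c - 4 a^3 c + a^2 b^2 - 4 b^3 - 27 c^2.
Plug a = 4, b = -7, c = 0:
  18*(4)*(-7)*(0) - 4*(4)^3*(0) + (4)^2*(-7)^2 - 4*(-7)^3 - 27*(0)^2
  = 0 + (0) + 784 + (1372) + (0)
  = 2156.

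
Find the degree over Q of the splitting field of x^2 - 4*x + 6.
[K:Q] = 2

The discriminant of x^2 + (-4)*x + (6) is b^2 - 4c = 16 - (24) = -8. Since -8 is not a perfect square in Q, the polynomial is irreducible over Q. Its two roots generate a degree-2 extension, so [K:Q] = 2.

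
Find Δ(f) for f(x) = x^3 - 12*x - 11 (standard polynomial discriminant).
Δ = 3645

For a depressed cubic x^3 + p x + q the discriminant is Δ = -4 p^3 - 27 q^2 = -4*(-12)^3 - 27*(-11)^2 = 6912 - 3267 = 3645.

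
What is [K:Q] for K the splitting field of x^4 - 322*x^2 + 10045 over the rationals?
[K:Q] = 4

f factors as (x^2 - 287)(x^2 - 35); the splitting field is K = Q(sqrt(287), sqrt(35)). Since 287, 35, and 10045 are all non-squares in Q, the three subfields Q(sqrt(287)), Q(sqrt(35)), Q(sqrt(10045)) are distinct degree-2 extensions, so [K:Q] = 4 (Klein four Galois group).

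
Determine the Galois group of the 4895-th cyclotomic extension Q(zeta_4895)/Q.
|Gal(Q(zeta_4895)/Q)| = phi(4895) = 3520; group ≅ (Z/4895Z)^* ≅ Z/4Z × Z/10Z × Z/88Z

The n-th cyclotomic polynomial Φ_4895(x) is the minimal polynomial of zeta_4895 over Q and has degree phi(4895) = 3520. So Q(zeta_4895) is a degree-3520 Galois extension with Galois group (Z/4895Z)^*. By CRT, (Z/4895Z)^* ≅ (Z/5Z)^* × (Z/11Z)^* × (Z/89Z)^*. Each prime-power unit group is (Z/5Z)^* ≅ Z/4Z; (Z/11Z)^* ≅ Z/10Z; (Z/89Z)^* ≅ Z/88Z. Hence Gal(Q(zeta_4895)/Q) ≅ Z/4Z × Z/10Z × Z/88Z.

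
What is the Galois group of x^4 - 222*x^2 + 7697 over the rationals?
Gal(K/Q) = V_4 (Klein four-group, Z/2Z × Z/2Z)

f factors as (x^2 - 43)(x^2 - 179), so the splitting field is K = Q(sqrt(43), sqrt(179)). The elements 43, 179, 7697 are all non-squares in Q, so sqrt(43) and sqrt(179) generate independent quadratic extensions. Thus [K:Q] = 4 and Gal(K/Q) is generated by the two order-2 automorphisms sqrt(43) ↦ -sqrt(43) and sqrt(179) ↦ -sqrt(179), giving V_4.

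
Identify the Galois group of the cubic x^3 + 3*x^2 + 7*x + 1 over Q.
Gal(K/Q) = S_3 (symmetric group of order 6)

Compute the discriminant of x^3 + (3)*x^2 + (7)*x + (1): Δ = -688. Since Δ is not a rational square, the Galois group is not contained in A_3; it must be the full S_3 (irreducibility of the cubic rules out anything smaller).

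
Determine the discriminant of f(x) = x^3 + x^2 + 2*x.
Δ = -28

For x^3 + a x^2 + b x + c the discriminant is Δ = 18 a b c - 4 a^3 c + a^2 b^2 - 4 b^3 - 27 c^2.
Plug a = 1, b = 2, c = 0:
  18*(1)*(2)*(0) - 4*(1)^3*(0) + (1)^2*(2)^2 - 4*(2)^3 - 27*(0)^2
  = 0 + (0) + 4 + (-32) + (0)
  = -28.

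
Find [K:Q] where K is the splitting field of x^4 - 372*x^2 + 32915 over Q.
[K:Q] = 4

f factors as (x^2 - 145)(x^2 - 227); the splitting field is K = Q(sqrt(145), sqrt(227)). Since 145, 227, and 32915 are all non-squares in Q, the three subfields Q(sqrt(145)), Q(sqrt(227)), Q(sqrt(32915)) are distinct degree-2 extensions, so [K:Q] = 4 (Klein four Galois group).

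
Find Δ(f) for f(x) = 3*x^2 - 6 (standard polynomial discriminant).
Δ = 72

For a quadratic a x^2 + b x + c the discriminant is Δ = b^2 - 4ac = (0)^2 - 4*(3)*(-6) = 0 - (-72) = 72.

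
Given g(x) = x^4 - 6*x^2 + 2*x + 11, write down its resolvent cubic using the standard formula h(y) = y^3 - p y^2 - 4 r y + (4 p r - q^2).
h(y) = y^3 + 6*y^2 - 44*y - 268

Identify coefficients: p = -6, q = 2, r = 11.
Plug into h(y) = y^3 - p y^2 - 4 r y + (4 p r - q^2):
  h(y) = y^3 - (-6) y^2 - 4*(11) y + (4*(-6)*(11) - (2)^2)
       = y^3 + (6) y^2 + (-44) y + (-268).
Simplifying: h(y) = y^3 + 6*y^2 - 44*y - 268.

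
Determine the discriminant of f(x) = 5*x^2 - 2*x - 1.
Δ = 24

For a quadratic a x^2 + b x + c the discriminant is Δ = b^2 - 4ac = (-2)^2 - 4*(5)*(-1) = 4 - (-20) = 24.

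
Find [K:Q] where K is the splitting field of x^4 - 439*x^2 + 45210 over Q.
[K:Q] = 4

f factors as (x^2 - 165)(x^2 - 274); the splitting field is K = Q(sqrt(165), sqrt(274)). Since 165, 274, and 45210 are all non-squares in Q, the three subfields Q(sqrt(165)), Q(sqrt(274)), Q(sqrt(45210)) are distinct degree-2 extensions, so [K:Q] = 4 (Klein four Galois group).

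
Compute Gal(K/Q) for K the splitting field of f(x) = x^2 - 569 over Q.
Gal(K/Q) = Z/2Z (cyclic of order 2)

x^2 - 569 is irreducible over Q since 569 is not a rational square. The splitting field Q(sqrt(569)) has degree 2 over Q, and its unique nontrivial automorphism is sqrt(569) ↦ -sqrt(569). Hence Gal(Q(sqrt(569))/Q) = Z/2Z.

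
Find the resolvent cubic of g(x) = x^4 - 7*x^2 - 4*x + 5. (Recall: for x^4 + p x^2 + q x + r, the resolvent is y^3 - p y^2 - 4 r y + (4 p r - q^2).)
h(y) = y^3 + 7*y^2 - 20*y - 156

Identify coefficients: p = -7, q = -4, r = 5.
Plug into h(y) = y^3 - p y^2 - 4 r y + (4 p r - q^2):
  h(y) = y^3 - (-7) y^2 - 4*(5) y + (4*(-7)*(5) - (-4)^2)
       = y^3 + (7) y^2 + (-20) y + (-156).
Simplifying: h(y) = y^3 + 7*y^2 - 20*y - 156.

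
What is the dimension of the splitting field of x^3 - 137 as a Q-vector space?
[K:Q] = 6

x^3 - 137 has one real root r = 137^(1/3) and two complex roots r*zeta_3, r*zeta_3^2 where zeta_3 = e^(2*pi*i/3). The splitting field is Q(r, zeta_3). [Q(r):Q] = 3 and [Q(zeta_3):Q] = 2 with gcd = 1, so [Q(r, zeta_3):Q] = 3 * 2 = 6.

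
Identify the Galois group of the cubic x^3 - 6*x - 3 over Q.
Gal(K/Q) = S_3 (symmetric group of order 6)

Compute the discriminant of x^3 + (0)*x^2 + (-6)*x + (-3): Δ = 621. Since Δ is not a rational square, the Galois group is not contained in A_3; it must be the full S_3 (irreducibility of the cubic rules out anything smaller).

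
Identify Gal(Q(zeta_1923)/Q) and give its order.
|Gal(Q(zeta_1923)/Q)| = phi(1923) = 1280; group ≅ (Z/1923Z)^* ≅ Z/2Z × Z/640Z

The n-th cyclotomic polynomial Φ_1923(x) is the minimal polynomial of zeta_1923 over Q and has degree phi(1923) = 1280. So Q(zeta_1923) is a degree-1280 Galois extension with Galois group (Z/1923Z)^*. By CRT, (Z/1923Z)^* ≅ (Z/3Z)^* × (Z/641Z)^*. Each prime-power unit group is (Z/3Z)^* ≅ Z/2Z; (Z/641Z)^* ≅ Z/640Z. Hence Gal(Q(zeta_1923)/Q) ≅ Z/2Z × Z/640Z.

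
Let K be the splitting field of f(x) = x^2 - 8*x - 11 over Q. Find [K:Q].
[K:Q] = 2

The discriminant of x^2 + (-8)*x + (-11) is b^2 - 4c = 64 - (-44) = 108. Since 108 is not a perfect square in Q, the polynomial is irreducible over Q. Its two roots generate a degree-2 extension, so [K:Q] = 2.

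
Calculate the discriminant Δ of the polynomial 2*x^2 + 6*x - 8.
Δ = 100

For a quadratic a x^2 + b x + c the discriminant is Δ = b^2 - 4ac = (6)^2 - 4*(2)*(-8) = 36 - (-64) = 100.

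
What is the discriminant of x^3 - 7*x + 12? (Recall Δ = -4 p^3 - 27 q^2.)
Δ = -2516

For a depressed cubic x^3 + p x + q the discriminant is Δ = -4 p^3 - 27 q^2 = -4*(-7)^3 - 27*(12)^2 = 1372 - 3888 = -2516.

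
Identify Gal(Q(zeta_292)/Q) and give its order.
|Gal(Q(zeta_292)/Q)| = phi(292) = 144; group ≅ (Z/292Z)^* ≅ Z/2Z × Z/72Z

The n-th cyclotomic polynomial Φ_292(x) is the minimal polynomial of zeta_292 over Q and has degree phi(292) = 144. So Q(zeta_292) is a degree-144 Galois extension with Galois group (Z/292Z)^*. By CRT, (Z/292Z)^* ≅ (Z/4Z)^* × (Z/73Z)^*. Each prime-power unit group is (Z/4Z)^* ≅ Z/2Z; (Z/73Z)^* ≅ Z/72Z. Hence Gal(Q(zeta_292)/Q) ≅ Z/2Z × Z/72Z.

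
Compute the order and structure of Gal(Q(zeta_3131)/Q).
|Gal(Q(zeta_3131)/Q)| = phi(3131) = 3000; group ≅ (Z/3131Z)^* ≅ Z/30Z × Z/100Z

The n-th cyclotomic polynomial Φ_3131(x) is the minimal polynomial of zeta_3131 over Q and has degree phi(3131) = 3000. So Q(zeta_3131) is a degree-3000 Galois extension with Galois group (Z/3131Z)^*. By CRT, (Z/3131Z)^* ≅ (Z/31Z)^* × (Z/101Z)^*. Each prime-power unit group is (Z/31Z)^* ≅ Z/30Z; (Z/101Z)^* ≅ Z/100Z. Hence Gal(Q(zeta_3131)/Q) ≅ Z/30Z × Z/100Z.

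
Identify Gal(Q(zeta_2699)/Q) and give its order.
|Gal(Q(zeta_2699)/Q)| = phi(2699) = 2698; group ≅ (Z/2699Z)^* ≅ Z/2698Z

The n-th cyclotomic polynomial Φ_2699(x) is the minimal polynomial of zeta_2699 over Q and has degree phi(2699) = 2698. So Q(zeta_2699) is a degree-2698 Galois extension with Galois group (Z/2699Z)^*. (Z/2699Z)^* is cyclic since 2699 is an odd prime power (or 4). Hence Gal(Q(zeta_2699)/Q) ≅ Z/2698Z.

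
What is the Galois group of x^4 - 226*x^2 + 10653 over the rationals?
Gal(K/Q) = V_4 (Klein four-group, Z/2Z × Z/2Z)

f factors as (x^2 - 159)(x^2 - 67), so the splitting field is K = Q(sqrt(159), sqrt(67)). The elements 159, 67, 10653 are all non-squares in Q, so sqrt(159) and sqrt(67) generate independent quadratic extensions. Thus [K:Q] = 4 and Gal(K/Q) is generated by the two order-2 automorphisms sqrt(159) ↦ -sqrt(159) and sqrt(67) ↦ -sqrt(67), giving V_4.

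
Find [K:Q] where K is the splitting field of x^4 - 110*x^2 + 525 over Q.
[K:Q] = 4

f factors as (x^2 - 5)(x^2 - 105); the splitting field is K = Q(sqrt(5), sqrt(105)). Since 5, 105, and 525 are all non-squares in Q, the three subfields Q(sqrt(5)), Q(sqrt(105)), Q(sqrt(525)) are distinct degree-2 extensions, so [K:Q] = 4 (Klein four Galois group).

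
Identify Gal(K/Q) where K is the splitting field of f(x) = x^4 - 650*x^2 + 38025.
Gal(K/Q) = Z/2Z (cyclic of order 2)

f factors as (x^2 - 65)(x^2 - 585), so the splitting field is K = Q(sqrt(65), sqrt(585)). The squarefree part of 65 is 65 and the squarefree part of 585 is also 65, so sqrt(65) and sqrt(585) are both rational multiples of sqrt(65). Hence Q(sqrt(65)) = Q(sqrt(585)) = Q(sqrt(65)), and the splitting field collapses to a single degree-2 extension with Galois group Z/2Z.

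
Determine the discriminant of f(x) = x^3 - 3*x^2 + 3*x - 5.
Δ = -432

For x^3 + a x^2 + b x + c the discriminant is Δ = 18 a b c - 4 a^3 c + a^2 b^2 - 4 b^3 - 27 c^2.
Plug a = -3, b = 3, c = -5:
  18*(-3)*(3)*(-5) - 4*(-3)^3*(-5) + (-3)^2*(3)^2 - 4*(3)^3 - 27*(-5)^2
  = 810 + (-540) + 81 + (-108) + (-675)
  = -432.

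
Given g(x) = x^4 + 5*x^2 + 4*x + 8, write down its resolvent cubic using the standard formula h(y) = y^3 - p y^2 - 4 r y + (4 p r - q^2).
h(y) = y^3 - 5*y^2 - 32*y + 144

Identify coefficients: p = 5, q = 4, r = 8.
Plug into h(y) = y^3 - p y^2 - 4 r y + (4 p r - q^2):
  h(y) = y^3 - (5) y^2 - 4*(8) y + (4*(5)*(8) - (4)^2)
       = y^3 + (-5) y^2 + (-32) y + (144).
Simplifying: h(y) = y^3 - 5*y^2 - 32*y + 144.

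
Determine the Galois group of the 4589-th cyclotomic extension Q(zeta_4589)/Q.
|Gal(Q(zeta_4589)/Q)| = phi(4589) = 4224; group ≅ (Z/4589Z)^* ≅ Z/12Z × Z/352Z

The n-th cyclotomic polynomial Φ_4589(x) is the minimal polynomial of zeta_4589 over Q and has degree phi(4589) = 4224. So Q(zeta_4589) is a degree-4224 Galois extension with Galois group (Z/4589Z)^*. By CRT, (Z/4589Z)^* ≅ (Z/13Z)^* × (Z/353Z)^*. Each prime-power unit group is (Z/13Z)^* ≅ Z/12Z; (Z/353Z)^* ≅ Z/352Z. Hence Gal(Q(zeta_4589)/Q) ≅ Z/12Z × Z/352Z.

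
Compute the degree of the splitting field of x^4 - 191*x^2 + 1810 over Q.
[K:Q] = 4

f factors as (x^2 - 10)(x^2 - 181); the splitting field is K = Q(sqrt(10), sqrt(181)). Since 10, 181, and 1810 are all non-squares in Q, the three subfields Q(sqrt(10)), Q(sqrt(181)), Q(sqrt(1810)) are distinct degree-2 extensions, so [K:Q] = 4 (Klein four Galois group).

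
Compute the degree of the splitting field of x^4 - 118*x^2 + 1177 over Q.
[K:Q] = 4

f factors as (x^2 - 11)(x^2 - 107); the splitting field is K = Q(sqrt(11), sqrt(107)). Since 11, 107, and 1177 are all non-squares in Q, the three subfields Q(sqrt(11)), Q(sqrt(107)), Q(sqrt(1177)) are distinct degree-2 extensions, so [K:Q] = 4 (Klein four Galois group).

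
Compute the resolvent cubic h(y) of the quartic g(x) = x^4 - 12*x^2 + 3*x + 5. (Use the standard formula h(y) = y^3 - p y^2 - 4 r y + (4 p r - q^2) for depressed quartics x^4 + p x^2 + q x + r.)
h(y) = y^3 + 12*y^2 - 20*y - 249

Identify coefficients: p = -12, q = 3, r = 5.
Plug into h(y) = y^3 - p y^2 - 4 r y + (4 p r - q^2):
  h(y) = y^3 - (-12) y^2 - 4*(5) y + (4*(-12)*(5) - (3)^2)
       = y^3 + (12) y^2 + (-20) y + (-249).
Simplifying: h(y) = y^3 + 12*y^2 - 20*y - 249.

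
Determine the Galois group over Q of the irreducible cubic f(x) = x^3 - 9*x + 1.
Gal(K/Q) = S_3 (symmetric group of order 6)

Compute the discriminant of x^3 + (0)*x^2 + (-9)*x + (1): Δ = 2889. Since Δ is not a rational square, the Galois group is not contained in A_3; it must be the full S_3 (irreducibility of the cubic rules out anything smaller).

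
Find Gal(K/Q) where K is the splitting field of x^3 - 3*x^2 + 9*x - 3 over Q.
Gal(K/Q) = S_3 (symmetric group of order 6)

Compute the discriminant of x^3 + (-3)*x^2 + (9)*x + (-3): Δ = -1296. Since Δ is not a rational square, the Galois group is not contained in A_3; it must be the full S_3 (irreducibility of the cubic rules out anything smaller).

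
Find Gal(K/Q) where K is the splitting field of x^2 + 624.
Gal(K/Q) = Z/2Z (cyclic of order 2)

x^2 + 624 is irreducible over Q since -624 is not a rational square. The splitting field Q(sqrt(-624)) has degree 2 over Q, and its unique nontrivial automorphism is sqrt(-624) ↦ -sqrt(-624). Hence Gal(Q(sqrt(-624))/Q) = Z/2Z.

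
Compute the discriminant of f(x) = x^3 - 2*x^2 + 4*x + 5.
Δ = -1427

For x^3 + a x^2 + b x + c the discriminant is Δ = 18 a b c - 4 a^3 c + a^2 b^2 - 4 b^3 - 27 c^2.
Plug a = -2, b = 4, c = 5:
  18*(-2)*(4)*(5) - 4*(-2)^3*(5) + (-2)^2*(4)^2 - 4*(4)^3 - 27*(5)^2
  = -720 + (160) + 64 + (-256) + (-675)
  = -1427.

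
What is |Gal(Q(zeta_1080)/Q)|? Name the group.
|Gal(Q(zeta_1080)/Q)| = phi(1080) = 288; group ≅ (Z/1080Z)^* ≅ Z/2Z × Z/2Z × Z/4Z × Z/18Z

The n-th cyclotomic polynomial Φ_1080(x) is the minimal polynomial of zeta_1080 over Q and has degree phi(1080) = 288. So Q(zeta_1080) is a degree-288 Galois extension with Galois group (Z/1080Z)^*. By CRT, (Z/1080Z)^* ≅ (Z/8Z)^* × (Z/27Z)^* × (Z/5Z)^*. Each prime-power unit group is (Z/8Z)^* ≅ Z/2Z × Z/2Z; (Z/27Z)^* ≅ Z/18Z; (Z/5Z)^* ≅ Z/4Z. Hence Gal(Q(zeta_1080)/Q) ≅ Z/2Z × Z/2Z × Z/4Z × Z/18Z.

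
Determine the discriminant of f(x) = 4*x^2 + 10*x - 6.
Δ = 196

For a quadratic a x^2 + b x + c the discriminant is Δ = b^2 - 4ac = (10)^2 - 4*(4)*(-6) = 100 - (-96) = 196.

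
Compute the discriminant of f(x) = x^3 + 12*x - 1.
Δ = -6939

For a depressed cubic x^3 + p x + q the discriminant is Δ = -4 p^3 - 27 q^2 = -4*(12)^3 - 27*(-1)^2 = -6912 - 27 = -6939.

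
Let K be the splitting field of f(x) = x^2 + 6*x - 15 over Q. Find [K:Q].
[K:Q] = 2

The discriminant of x^2 + (6)*x + (-15) is b^2 - 4c = 36 - (-60) = 96. Since 96 is not a perfect square in Q, the polynomial is irreducible over Q. Its two roots generate a degree-2 extension, so [K:Q] = 2.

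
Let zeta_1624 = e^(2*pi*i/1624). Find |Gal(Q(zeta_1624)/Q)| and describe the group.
|Gal(Q(zeta_1624)/Q)| = phi(1624) = 672; group ≅ (Z/1624Z)^* ≅ Z/2Z × Z/2Z × Z/6Z × Z/28Z

The n-th cyclotomic polynomial Φ_1624(x) is the minimal polynomial of zeta_1624 over Q and has degree phi(1624) = 672. So Q(zeta_1624) is a degree-672 Galois extension with Galois group (Z/1624Z)^*. By CRT, (Z/1624Z)^* ≅ (Z/8Z)^* × (Z/7Z)^* × (Z/29Z)^*. Each prime-power unit group is (Z/8Z)^* ≅ Z/2Z × Z/2Z; (Z/7Z)^* ≅ Z/6Z; (Z/29Z)^* ≅ Z/28Z. Hence Gal(Q(zeta_1624)/Q) ≅ Z/2Z × Z/2Z × Z/6Z × Z/28Z.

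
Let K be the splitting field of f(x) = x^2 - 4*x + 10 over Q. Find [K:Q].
[K:Q] = 2

The discriminant of x^2 + (-4)*x + (10) is b^2 - 4c = 16 - (40) = -24. Since -24 is not a perfect square in Q, the polynomial is irreducible over Q. Its two roots generate a degree-2 extension, so [K:Q] = 2.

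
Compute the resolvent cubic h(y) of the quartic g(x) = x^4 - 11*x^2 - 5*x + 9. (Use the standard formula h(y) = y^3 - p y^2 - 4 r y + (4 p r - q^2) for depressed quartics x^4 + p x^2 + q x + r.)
h(y) = y^3 + 11*y^2 - 36*y - 421

Identify coefficients: p = -11, q = -5, r = 9.
Plug into h(y) = y^3 - p y^2 - 4 r y + (4 p r - q^2):
  h(y) = y^3 - (-11) y^2 - 4*(9) y + (4*(-11)*(9) - (-5)^2)
       = y^3 + (11) y^2 + (-36) y + (-421).
Simplifying: h(y) = y^3 + 11*y^2 - 36*y - 421.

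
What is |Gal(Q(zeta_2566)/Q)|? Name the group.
|Gal(Q(zeta_2566)/Q)| = phi(2566) = 1282; group ≅ (Z/2566Z)^* ≅ Z/1282Z

The n-th cyclotomic polynomial Φ_2566(x) is the minimal polynomial of zeta_2566 over Q and has degree phi(2566) = 1282. So Q(zeta_2566) is a degree-1282 Galois extension with Galois group (Z/2566Z)^*. By CRT, (Z/2566Z)^* ≅ (Z/2Z)^* × (Z/1283Z)^*. Each prime-power unit group is (Z/2Z)^* ≅ trivial group (order 1); (Z/1283Z)^* ≅ Z/1282Z. Hence Gal(Q(zeta_2566)/Q) ≅ Z/1282Z.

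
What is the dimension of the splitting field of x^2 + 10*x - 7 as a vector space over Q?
[K:Q] = 2

The discriminant of x^2 + (10)*x + (-7) is b^2 - 4c = 100 - (-28) = 128. Since 128 is not a perfect square in Q, the polynomial is irreducible over Q. Its two roots generate a degree-2 extension, so [K:Q] = 2.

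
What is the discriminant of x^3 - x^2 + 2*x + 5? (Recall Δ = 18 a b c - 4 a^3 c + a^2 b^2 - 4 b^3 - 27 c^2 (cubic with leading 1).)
Δ = -863

For x^3 + a x^2 + b x + c the discriminant is Δ = 18 a b c - 4 a^3 c + a^2 b^2 - 4 b^3 - 27 c^2.
Plug a = -1, b = 2, c = 5:
  18*(-1)*(2)*(5) - 4*(-1)^3*(5) + (-1)^2*(2)^2 - 4*(2)^3 - 27*(5)^2
  = -180 + (20) + 4 + (-32) + (-675)
  = -863.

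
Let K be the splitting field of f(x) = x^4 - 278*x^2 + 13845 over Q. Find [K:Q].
[K:Q] = 4

f factors as (x^2 - 65)(x^2 - 213); the splitting field is K = Q(sqrt(65), sqrt(213)). Since 65, 213, and 13845 are all non-squares in Q, the three subfields Q(sqrt(65)), Q(sqrt(213)), Q(sqrt(13845)) are distinct degree-2 extensions, so [K:Q] = 4 (Klein four Galois group).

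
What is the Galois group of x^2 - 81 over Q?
Gal(K/Q) = trivial group (order 1)

x^2 - 81 factors as (x - 9)(x + 9) over Q, so its splitting field is Q itself and the Galois group is trivial.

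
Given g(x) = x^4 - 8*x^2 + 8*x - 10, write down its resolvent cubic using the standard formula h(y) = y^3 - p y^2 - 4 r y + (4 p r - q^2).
h(y) = y^3 + 8*y^2 + 40*y + 256

Identify coefficients: p = -8, q = 8, r = -10.
Plug into h(y) = y^3 - p y^2 - 4 r y + (4 p r - q^2):
  h(y) = y^3 - (-8) y^2 - 4*(-10) y + (4*(-8)*(-10) - (8)^2)
       = y^3 + (8) y^2 + (40) y + (256).
Simplifying: h(y) = y^3 + 8*y^2 + 40*y + 256.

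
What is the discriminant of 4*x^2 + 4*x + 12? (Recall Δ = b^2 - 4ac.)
Δ = -176

For a quadratic a x^2 + b x + c the discriminant is Δ = b^2 - 4ac = (4)^2 - 4*(4)*(12) = 16 - (192) = -176.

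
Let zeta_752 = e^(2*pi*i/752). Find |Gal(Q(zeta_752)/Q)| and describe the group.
|Gal(Q(zeta_752)/Q)| = phi(752) = 368; group ≅ (Z/752Z)^* ≅ Z/2Z × Z/4Z × Z/46Z

The n-th cyclotomic polynomial Φ_752(x) is the minimal polynomial of zeta_752 over Q and has degree phi(752) = 368. So Q(zeta_752) is a degree-368 Galois extension with Galois group (Z/752Z)^*. By CRT, (Z/752Z)^* ≅ (Z/16Z)^* × (Z/47Z)^*. Each prime-power unit group is (Z/16Z)^* ≅ Z/2Z × Z/4Z; (Z/47Z)^* ≅ Z/46Z. Hence Gal(Q(zeta_752)/Q) ≅ Z/2Z × Z/4Z × Z/46Z.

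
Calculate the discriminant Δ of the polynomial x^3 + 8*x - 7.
Δ = -3371

For x^3 + a x^2 + b x + c the discriminant is Δ = 18 a b c - 4 a^3 c + a^2 b^2 - 4 b^3 - 27 c^2.
Plug a = 0, b = 8, c = -7:
  18*(0)*(8)*(-7) - 4*(0)^3*(-7) + (0)^2*(8)^2 - 4*(8)^3 - 27*(-7)^2
  = 0 + (0) + 0 + (-2048) + (-1323)
  = -3371.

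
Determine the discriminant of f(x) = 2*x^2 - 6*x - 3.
Δ = 60

For a quadratic a x^2 + b x + c the discriminant is Δ = b^2 - 4ac = (-6)^2 - 4*(2)*(-3) = 36 - (-24) = 60.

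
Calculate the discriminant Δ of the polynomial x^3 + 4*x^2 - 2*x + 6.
Δ = -3276

For x^3 + a x^2 + b x + c the discriminant is Δ = 18 a b c - 4 a^3 c + a^2 b^2 - 4 b^3 - 27 c^2.
Plug a = 4, b = -2, c = 6:
  18*(4)*(-2)*(6) - 4*(4)^3*(6) + (4)^2*(-2)^2 - 4*(-2)^3 - 27*(6)^2
  = -864 + (-1536) + 64 + (32) + (-972)
  = -3276.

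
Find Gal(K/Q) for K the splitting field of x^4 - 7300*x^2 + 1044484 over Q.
Gal(K/Q) = Z/2Z (cyclic of order 2)

f factors as (x^2 - 7154)(x^2 - 146), so the splitting field is K = Q(sqrt(7154), sqrt(146)). The squarefree part of 7154 is 146 and the squarefree part of 146 is also 146, so sqrt(7154) and sqrt(146) are both rational multiples of sqrt(146). Hence Q(sqrt(7154)) = Q(sqrt(146)) = Q(sqrt(146)), and the splitting field collapses to a single degree-2 extension with Galois group Z/2Z.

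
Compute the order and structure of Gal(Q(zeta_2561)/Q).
|Gal(Q(zeta_2561)/Q)| = phi(2561) = 2352; group ≅ (Z/2561Z)^* ≅ Z/12Z × Z/196Z

The n-th cyclotomic polynomial Φ_2561(x) is the minimal polynomial of zeta_2561 over Q and has degree phi(2561) = 2352. So Q(zeta_2561) is a degree-2352 Galois extension with Galois group (Z/2561Z)^*. By CRT, (Z/2561Z)^* ≅ (Z/13Z)^* × (Z/197Z)^*. Each prime-power unit group is (Z/13Z)^* ≅ Z/12Z; (Z/197Z)^* ≅ Z/196Z. Hence Gal(Q(zeta_2561)/Q) ≅ Z/12Z × Z/196Z.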